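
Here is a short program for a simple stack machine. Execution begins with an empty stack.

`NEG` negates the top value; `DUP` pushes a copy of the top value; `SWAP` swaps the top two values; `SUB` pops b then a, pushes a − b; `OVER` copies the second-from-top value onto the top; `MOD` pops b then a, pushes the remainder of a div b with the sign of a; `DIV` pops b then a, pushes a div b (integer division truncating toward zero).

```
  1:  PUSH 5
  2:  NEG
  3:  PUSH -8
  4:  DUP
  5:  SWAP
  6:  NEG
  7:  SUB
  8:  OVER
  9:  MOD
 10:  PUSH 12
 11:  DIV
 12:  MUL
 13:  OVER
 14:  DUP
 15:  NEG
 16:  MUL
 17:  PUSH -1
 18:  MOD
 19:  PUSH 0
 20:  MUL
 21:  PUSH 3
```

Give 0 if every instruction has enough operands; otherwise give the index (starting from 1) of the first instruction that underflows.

PUSH 5   [5]
NEG      [-5]
PUSH -8  [-5, -8]
DUP      [-5, -8, -8]
SWAP     [-5, -8, -8]
NEG      [-5, -8, 8]
SUB      [-5, -16]
OVER     [-5, -16, -5]
MOD      [-5, -1]
PUSH 12  [-5, -1, 12]
DIV      [-5, 0]
MUL      [0]
OVER  — needs 2 operands, stack has 1 → underflow

13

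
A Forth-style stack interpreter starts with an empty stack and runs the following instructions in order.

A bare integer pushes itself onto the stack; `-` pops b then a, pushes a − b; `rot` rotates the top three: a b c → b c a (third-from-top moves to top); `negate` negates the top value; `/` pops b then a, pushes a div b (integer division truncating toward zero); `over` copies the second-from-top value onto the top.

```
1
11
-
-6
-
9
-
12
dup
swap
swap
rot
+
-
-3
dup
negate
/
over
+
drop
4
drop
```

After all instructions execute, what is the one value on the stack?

1       1
11      1 11
-       -10
-6      -10 -6
-       -4
9       -4 9
-       -13
12      -13 12
dup     -13 12 12
swap    -13 12 12
swap    -13 12 12
rot     12 12 -13
+       12 -1
-       13
-3      13 -3
dup     13 -3 -3
negate  13 -3 3
/       13 -1
over    13 -1 13
+       13 12
drop    13
4       13 4
drop    13

13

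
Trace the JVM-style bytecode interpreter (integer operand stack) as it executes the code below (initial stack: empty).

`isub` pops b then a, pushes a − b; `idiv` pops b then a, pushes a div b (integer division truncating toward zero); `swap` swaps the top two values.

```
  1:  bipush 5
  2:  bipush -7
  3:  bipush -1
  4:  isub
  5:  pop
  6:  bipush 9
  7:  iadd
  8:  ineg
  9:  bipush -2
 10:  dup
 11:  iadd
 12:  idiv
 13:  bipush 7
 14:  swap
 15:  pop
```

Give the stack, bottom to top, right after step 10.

[-14, -2, -2]

bipush 5  → 5
bipush -7 → 5 -7
bipush -1 → 5 -7 -1
isub      → 5 -6
pop       → 5
bipush 9  → 5 9
iadd      → 14
ineg      → -14
bipush -2 → -14 -2
dup       → -14 -2 -2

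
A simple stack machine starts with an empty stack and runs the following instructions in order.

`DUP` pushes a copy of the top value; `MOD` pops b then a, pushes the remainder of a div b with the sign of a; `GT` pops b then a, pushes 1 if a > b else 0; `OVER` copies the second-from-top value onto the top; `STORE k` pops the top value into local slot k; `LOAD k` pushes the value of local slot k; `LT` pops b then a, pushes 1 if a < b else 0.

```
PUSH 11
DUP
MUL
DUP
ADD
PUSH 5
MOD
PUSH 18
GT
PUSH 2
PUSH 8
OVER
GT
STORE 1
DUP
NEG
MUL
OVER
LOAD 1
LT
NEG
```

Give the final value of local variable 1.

1

PUSH 11 : 11
DUP     : 11 11
MUL     : 121
DUP     : 121 121
ADD     : 242
PUSH 5  : 242 5
MOD     : 2
PUSH 18 : 2 18
GT      : 0
PUSH 2  : 0 2
PUSH 8  : 0 2 8
OVER    : 0 2 8 2
GT      : 0 2 1
STORE 1 : 0 2
DUP     : 0 2 2
NEG     : 0 2 -2
MUL     : 0 -4
OVER    : 0 -4 0
LOAD 1  : 0 -4 0 1
LT      : 0 -4 1
NEG     : 0 -4 -1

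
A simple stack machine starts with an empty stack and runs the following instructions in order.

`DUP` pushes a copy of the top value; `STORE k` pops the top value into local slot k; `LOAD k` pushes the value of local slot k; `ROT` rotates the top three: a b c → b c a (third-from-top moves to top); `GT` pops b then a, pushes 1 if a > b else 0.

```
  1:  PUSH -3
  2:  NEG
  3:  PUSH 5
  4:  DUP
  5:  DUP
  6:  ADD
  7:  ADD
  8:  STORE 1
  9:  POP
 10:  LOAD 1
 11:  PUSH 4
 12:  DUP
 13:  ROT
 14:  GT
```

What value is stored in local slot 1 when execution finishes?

PUSH -3 → -3
NEG     → 3
PUSH 5  → 3 5
DUP     → 3 5 5
DUP     → 3 5 5 5
ADD     → 3 5 10
ADD     → 3 15
STORE 1 → 3
POP     → (empty)
LOAD 1  → 15
PUSH 4  → 15 4
DUP     → 15 4 4
ROT     → 4 4 15
GT      → 4 0

15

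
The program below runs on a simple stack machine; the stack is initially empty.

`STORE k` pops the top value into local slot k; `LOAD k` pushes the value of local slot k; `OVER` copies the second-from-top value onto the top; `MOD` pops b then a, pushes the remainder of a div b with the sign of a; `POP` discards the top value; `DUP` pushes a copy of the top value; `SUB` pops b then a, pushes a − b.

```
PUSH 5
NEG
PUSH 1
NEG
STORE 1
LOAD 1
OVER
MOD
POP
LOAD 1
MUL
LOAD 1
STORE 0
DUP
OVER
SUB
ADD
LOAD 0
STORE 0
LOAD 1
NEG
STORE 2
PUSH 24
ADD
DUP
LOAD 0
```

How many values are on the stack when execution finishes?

PUSH 5  : 5
NEG     : -5
PUSH 1  : -5 1
NEG     : -5 -1
STORE 1 : -5
LOAD 1  : -5 -1
OVER    : -5 -1 -5
MOD     : -5 -1
POP     : -5
LOAD 1  : -5 -1
MUL     : 5
LOAD 1  : 5 -1
STORE 0 : 5
DUP     : 5 5
OVER    : 5 5 5
SUB     : 5 0
ADD     : 5
LOAD 0  : 5 -1
STORE 0 : 5
LOAD 1  : 5 -1
NEG     : 5 1
STORE 2 : 5
PUSH 24 : 5 24
ADD     : 29
DUP     : 29 29
LOAD 0  : 29 29 -1

3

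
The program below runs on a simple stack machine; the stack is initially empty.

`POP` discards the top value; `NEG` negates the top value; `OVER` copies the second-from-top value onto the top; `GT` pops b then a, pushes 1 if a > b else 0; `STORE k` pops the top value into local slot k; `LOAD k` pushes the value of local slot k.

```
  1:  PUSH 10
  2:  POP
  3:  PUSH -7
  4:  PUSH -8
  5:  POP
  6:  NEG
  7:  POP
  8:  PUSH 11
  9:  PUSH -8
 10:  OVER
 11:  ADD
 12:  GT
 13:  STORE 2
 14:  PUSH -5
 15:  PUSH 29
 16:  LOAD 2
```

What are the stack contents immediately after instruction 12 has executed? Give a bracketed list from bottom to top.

[1]

PUSH 10 : 10
POP     : (empty)
PUSH -7 : -7
PUSH -8 : -7 -8
POP     : -7
NEG     : 7
POP     : (empty)
PUSH 11 : 11
PUSH -8 : 11 -8
OVER    : 11 -8 11
ADD     : 11 3
GT      : 1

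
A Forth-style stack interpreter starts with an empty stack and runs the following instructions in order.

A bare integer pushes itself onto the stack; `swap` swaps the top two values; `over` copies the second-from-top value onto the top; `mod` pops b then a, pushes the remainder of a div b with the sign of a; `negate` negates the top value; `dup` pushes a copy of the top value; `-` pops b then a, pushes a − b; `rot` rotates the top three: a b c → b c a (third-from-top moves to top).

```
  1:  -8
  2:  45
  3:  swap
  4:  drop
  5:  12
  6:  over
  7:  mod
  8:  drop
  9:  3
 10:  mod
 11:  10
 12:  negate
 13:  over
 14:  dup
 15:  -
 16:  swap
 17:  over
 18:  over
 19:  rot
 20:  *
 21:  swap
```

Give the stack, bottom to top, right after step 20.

-8      [-8]
45      [-8, 45]
swap    [45, -8]
drop    [45]
12      [45, 12]
over    [45, 12, 45]
mod     [45, 12]
drop    [45]
3       [45, 3]
mod     [0]
10      [0, 10]
negate  [0, -10]
over    [0, -10, 0]
dup     [0, -10, 0, 0]
-       [0, -10, 0]
swap    [0, 0, -10]
over    [0, 0, -10, 0]
over    [0, 0, -10, 0, -10]
rot     [0, 0, 0, -10, -10]
*       [0, 0, 0, 100]

[0, 0, 0, 100]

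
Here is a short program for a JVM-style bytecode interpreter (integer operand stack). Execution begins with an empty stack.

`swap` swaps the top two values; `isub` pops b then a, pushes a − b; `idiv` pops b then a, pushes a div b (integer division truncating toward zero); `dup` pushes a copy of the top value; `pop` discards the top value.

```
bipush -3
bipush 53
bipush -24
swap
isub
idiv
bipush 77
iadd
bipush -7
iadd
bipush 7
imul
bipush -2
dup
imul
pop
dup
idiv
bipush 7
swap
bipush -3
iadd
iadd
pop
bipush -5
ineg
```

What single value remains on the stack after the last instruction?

5

bipush -3   -3
bipush 53   -3 53
bipush -24  -3 53 -24
swap        -3 -24 53
isub        -3 -77
idiv        0
bipush 77   0 77
iadd        77
bipush -7   77 -7
iadd        70
bipush 7    70 7
imul        490
bipush -2   490 -2
dup         490 -2 -2
imul        490 4
pop         490
dup         490 490
idiv        1
bipush 7    1 7
swap        7 1
bipush -3   7 1 -3
iadd        7 -2
iadd        5
pop         (empty)
bipush -5   -5
ineg        5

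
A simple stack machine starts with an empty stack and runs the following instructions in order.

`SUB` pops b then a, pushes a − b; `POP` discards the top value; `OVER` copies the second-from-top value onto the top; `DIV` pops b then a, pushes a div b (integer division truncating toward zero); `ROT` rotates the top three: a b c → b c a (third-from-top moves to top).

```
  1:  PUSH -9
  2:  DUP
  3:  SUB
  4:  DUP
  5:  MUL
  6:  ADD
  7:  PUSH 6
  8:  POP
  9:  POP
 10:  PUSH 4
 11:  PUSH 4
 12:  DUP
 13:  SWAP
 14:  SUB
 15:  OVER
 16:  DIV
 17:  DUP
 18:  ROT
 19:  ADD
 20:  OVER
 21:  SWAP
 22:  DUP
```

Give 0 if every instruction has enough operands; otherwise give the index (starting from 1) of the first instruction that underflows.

PUSH -9 -> -9
DUP     -> -9 -9
SUB     -> 0
DUP     -> 0 0
MUL     -> 0
ADD  — needs 2 operands, stack has 1 → underflow

6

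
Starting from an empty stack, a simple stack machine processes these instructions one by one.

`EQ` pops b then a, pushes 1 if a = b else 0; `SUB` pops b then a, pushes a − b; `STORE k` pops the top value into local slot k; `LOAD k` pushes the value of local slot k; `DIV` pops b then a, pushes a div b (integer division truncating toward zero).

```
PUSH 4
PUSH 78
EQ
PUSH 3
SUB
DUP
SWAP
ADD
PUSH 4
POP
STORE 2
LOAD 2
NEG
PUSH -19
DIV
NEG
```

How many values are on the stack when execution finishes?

PUSH 4   → 4
PUSH 78  → 4 78
EQ       → 0
PUSH 3   → 0 3
SUB      → -3
DUP      → -3 -3
SWAP     → -3 -3
ADD      → -6
PUSH 4   → -6 4
POP      → -6
STORE 2  → (empty)
LOAD 2   → -6
NEG      → 6
PUSH -19 → 6 -19
DIV      → 0
NEG      → 0

1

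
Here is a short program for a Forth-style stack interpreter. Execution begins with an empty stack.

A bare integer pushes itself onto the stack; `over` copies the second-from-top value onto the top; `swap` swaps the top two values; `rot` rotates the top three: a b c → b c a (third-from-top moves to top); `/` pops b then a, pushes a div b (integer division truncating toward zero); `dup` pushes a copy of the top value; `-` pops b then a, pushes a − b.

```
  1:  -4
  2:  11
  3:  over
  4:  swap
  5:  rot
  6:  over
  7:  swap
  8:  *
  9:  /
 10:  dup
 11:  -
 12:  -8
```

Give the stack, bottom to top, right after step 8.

[-4, 11, -44]

-4   : [-4]
11   : [-4, 11]
over : [-4, 11, -4]
swap : [-4, -4, 11]
rot  : [-4, 11, -4]
over : [-4, 11, -4, 11]
swap : [-4, 11, 11, -4]
*    : [-4, 11, -44]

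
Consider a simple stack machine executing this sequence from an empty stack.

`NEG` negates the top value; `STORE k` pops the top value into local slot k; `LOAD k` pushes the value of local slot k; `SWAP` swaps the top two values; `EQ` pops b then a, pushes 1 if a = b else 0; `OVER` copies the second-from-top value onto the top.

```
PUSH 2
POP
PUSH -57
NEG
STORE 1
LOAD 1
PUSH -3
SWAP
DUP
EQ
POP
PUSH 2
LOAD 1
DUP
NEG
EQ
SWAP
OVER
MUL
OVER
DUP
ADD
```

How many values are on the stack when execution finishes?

4

PUSH 2   → [2]
POP      → []
PUSH -57 → [-57]
NEG      → [57]
STORE 1  → []
LOAD 1   → [57]
PUSH -3  → [57, -3]
SWAP     → [-3, 57]
DUP      → [-3, 57, 57]
EQ       → [-3, 1]
POP      → [-3]
PUSH 2   → [-3, 2]
LOAD 1   → [-3, 2, 57]
DUP      → [-3, 2, 57, 57]
NEG      → [-3, 2, 57, -57]
EQ       → [-3, 2, 0]
SWAP     → [-3, 0, 2]
OVER     → [-3, 0, 2, 0]
MUL      → [-3, 0, 0]
OVER     → [-3, 0, 0, 0]
DUP      → [-3, 0, 0, 0, 0]
ADD      → [-3, 0, 0, 0]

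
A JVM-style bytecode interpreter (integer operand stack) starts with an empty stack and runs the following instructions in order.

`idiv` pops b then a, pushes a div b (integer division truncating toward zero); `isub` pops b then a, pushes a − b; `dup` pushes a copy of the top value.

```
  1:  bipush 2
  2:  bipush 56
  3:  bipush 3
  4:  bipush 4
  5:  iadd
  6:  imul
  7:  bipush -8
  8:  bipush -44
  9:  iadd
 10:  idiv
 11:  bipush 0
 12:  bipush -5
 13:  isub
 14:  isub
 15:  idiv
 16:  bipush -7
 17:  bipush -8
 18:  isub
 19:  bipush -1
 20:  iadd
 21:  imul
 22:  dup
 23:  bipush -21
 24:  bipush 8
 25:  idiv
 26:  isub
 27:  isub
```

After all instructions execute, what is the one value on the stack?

-2

bipush 2   → [2]
bipush 56  → [2, 56]
bipush 3   → [2, 56, 3]
bipush 4   → [2, 56, 3, 4]
iadd       → [2, 56, 7]
imul       → [2, 392]
bipush -8  → [2, 392, -8]
bipush -44 → [2, 392, -8, -44]
iadd       → [2, 392, -52]
idiv       → [2, -7]
bipush 0   → [2, -7, 0]
bipush -5  → [2, -7, 0, -5]
isub       → [2, -7, 5]
isub       → [2, -12]
idiv       → [0]
bipush -7  → [0, -7]
bipush -8  → [0, -7, -8]
isub       → [0, 1]
bipush -1  → [0, 1, -1]
iadd       → [0, 0]
imul       → [0]
dup        → [0, 0]
bipush -21 → [0, 0, -21]
bipush 8   → [0, 0, -21, 8]
idiv       → [0, 0, -2]
isub       → [0, 2]
isub       → [-2]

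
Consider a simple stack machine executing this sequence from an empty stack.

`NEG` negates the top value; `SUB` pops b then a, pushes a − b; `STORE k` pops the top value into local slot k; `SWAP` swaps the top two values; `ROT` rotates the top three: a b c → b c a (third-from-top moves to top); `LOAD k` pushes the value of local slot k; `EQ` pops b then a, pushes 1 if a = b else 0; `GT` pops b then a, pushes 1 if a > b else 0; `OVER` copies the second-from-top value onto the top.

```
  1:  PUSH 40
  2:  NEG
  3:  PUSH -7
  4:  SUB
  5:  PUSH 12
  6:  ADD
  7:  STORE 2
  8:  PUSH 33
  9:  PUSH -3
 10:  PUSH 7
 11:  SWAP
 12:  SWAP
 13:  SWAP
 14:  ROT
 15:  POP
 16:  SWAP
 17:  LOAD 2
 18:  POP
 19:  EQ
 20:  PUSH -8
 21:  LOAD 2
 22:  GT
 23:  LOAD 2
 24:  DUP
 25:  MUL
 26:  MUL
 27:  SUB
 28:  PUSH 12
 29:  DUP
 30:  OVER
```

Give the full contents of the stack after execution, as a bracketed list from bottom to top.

[-441, 12, 12, 12]

PUSH 40 : [40]
NEG     : [-40]
PUSH -7 : [-40, -7]
SUB     : [-33]
PUSH 12 : [-33, 12]
ADD     : [-21]
STORE 2 : []
PUSH 33 : [33]
PUSH -3 : [33, -3]
PUSH 7  : [33, -3, 7]
SWAP    : [33, 7, -3]
SWAP    : [33, -3, 7]
SWAP    : [33, 7, -3]
ROT     : [7, -3, 33]
POP     : [7, -3]
SWAP    : [-3, 7]
LOAD 2  : [-3, 7, -21]
POP     : [-3, 7]
EQ      : [0]
PUSH -8 : [0, -8]
LOAD 2  : [0, -8, -21]
GT      : [0, 1]
LOAD 2  : [0, 1, -21]
DUP     : [0, 1, -21, -21]
MUL     : [0, 1, 441]
MUL     : [0, 441]
SUB     : [-441]
PUSH 12 : [-441, 12]
DUP     : [-441, 12, 12]
OVER    : [-441, 12, 12, 12]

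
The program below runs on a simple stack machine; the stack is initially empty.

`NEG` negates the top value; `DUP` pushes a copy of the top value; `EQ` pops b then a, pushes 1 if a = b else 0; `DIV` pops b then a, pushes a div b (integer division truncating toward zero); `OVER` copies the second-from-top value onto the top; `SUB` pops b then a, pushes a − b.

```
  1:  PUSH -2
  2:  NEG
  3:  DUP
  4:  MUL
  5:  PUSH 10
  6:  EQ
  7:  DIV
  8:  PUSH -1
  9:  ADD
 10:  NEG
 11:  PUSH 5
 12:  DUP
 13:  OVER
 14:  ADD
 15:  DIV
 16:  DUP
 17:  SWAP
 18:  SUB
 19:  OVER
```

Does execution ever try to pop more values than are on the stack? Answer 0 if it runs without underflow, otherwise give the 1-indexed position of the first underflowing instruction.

PUSH -2 → [-2]
NEG     → [2]
DUP     → [2, 2]
MUL     → [4]
PUSH 10 → [4, 10]
EQ      → [0]
DIV  — needs 2 operands, stack has 1 → underflow

7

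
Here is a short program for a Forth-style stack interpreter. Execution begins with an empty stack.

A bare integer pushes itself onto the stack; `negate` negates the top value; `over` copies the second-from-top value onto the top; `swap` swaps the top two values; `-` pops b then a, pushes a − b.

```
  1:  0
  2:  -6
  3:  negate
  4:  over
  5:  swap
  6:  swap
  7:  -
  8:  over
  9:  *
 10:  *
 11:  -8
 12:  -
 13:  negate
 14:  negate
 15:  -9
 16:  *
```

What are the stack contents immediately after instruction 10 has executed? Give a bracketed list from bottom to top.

0       0
-6      0 -6
negate  0 6
over    0 6 0
swap    0 0 6
swap    0 6 0
-       0 6
over    0 6 0
*       0 0
*       0

[0]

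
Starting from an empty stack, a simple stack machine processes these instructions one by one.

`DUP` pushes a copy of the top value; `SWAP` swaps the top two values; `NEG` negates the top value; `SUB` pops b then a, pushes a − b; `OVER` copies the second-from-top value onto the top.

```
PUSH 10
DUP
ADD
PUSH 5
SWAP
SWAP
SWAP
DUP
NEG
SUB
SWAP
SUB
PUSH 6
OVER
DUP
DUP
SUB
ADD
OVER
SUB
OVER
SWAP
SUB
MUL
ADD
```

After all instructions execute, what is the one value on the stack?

-103

PUSH 10  [10]
DUP      [10, 10]
ADD      [20]
PUSH 5   [20, 5]
SWAP     [5, 20]
SWAP     [20, 5]
SWAP     [5, 20]
DUP      [5, 20, 20]
NEG      [5, 20, -20]
SUB      [5, 40]
SWAP     [40, 5]
SUB      [35]
PUSH 6   [35, 6]
OVER     [35, 6, 35]
DUP      [35, 6, 35, 35]
DUP      [35, 6, 35, 35, 35]
SUB      [35, 6, 35, 0]
ADD      [35, 6, 35]
OVER     [35, 6, 35, 6]
SUB      [35, 6, 29]
OVER     [35, 6, 29, 6]
SWAP     [35, 6, 6, 29]
SUB      [35, 6, -23]
MUL      [35, -138]
ADD      [-103]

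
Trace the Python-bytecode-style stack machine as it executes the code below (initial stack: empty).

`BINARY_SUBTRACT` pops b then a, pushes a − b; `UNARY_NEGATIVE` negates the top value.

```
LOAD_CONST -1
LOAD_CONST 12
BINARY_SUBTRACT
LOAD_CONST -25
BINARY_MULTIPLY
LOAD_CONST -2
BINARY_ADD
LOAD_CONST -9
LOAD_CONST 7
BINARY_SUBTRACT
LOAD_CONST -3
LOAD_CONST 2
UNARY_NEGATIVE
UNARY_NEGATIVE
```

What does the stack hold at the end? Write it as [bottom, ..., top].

LOAD_CONST -1    -1
LOAD_CONST 12    -1 12
BINARY_SUBTRACT  -13
LOAD_CONST -25   -13 -25
BINARY_MULTIPLY  325
LOAD_CONST -2    325 -2
BINARY_ADD       323
LOAD_CONST -9    323 -9
LOAD_CONST 7     323 -9 7
BINARY_SUBTRACT  323 -16
LOAD_CONST -3    323 -16 -3
LOAD_CONST 2     323 -16 -3 2
UNARY_NEGATIVE   323 -16 -3 -2
UNARY_NEGATIVE   323 -16 -3 2

[323, -16, -3, 2]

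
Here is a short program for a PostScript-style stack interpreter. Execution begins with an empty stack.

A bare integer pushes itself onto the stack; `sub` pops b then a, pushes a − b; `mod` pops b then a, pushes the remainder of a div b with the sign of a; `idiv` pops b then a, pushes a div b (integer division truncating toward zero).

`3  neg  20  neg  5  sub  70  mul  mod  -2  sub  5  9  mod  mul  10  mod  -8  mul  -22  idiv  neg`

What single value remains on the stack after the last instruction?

1

3    -> [3]
neg  -> [-3]
20   -> [-3, 20]
neg  -> [-3, -20]
5    -> [-3, -20, 5]
sub  -> [-3, -25]
70   -> [-3, -25, 70]
mul  -> [-3, -1750]
mod  -> [-3]
-2   -> [-3, -2]
sub  -> [-1]
5    -> [-1, 5]
9    -> [-1, 5, 9]
mod  -> [-1, 5]
mul  -> [-5]
10   -> [-5, 10]
mod  -> [-5]
-8   -> [-5, -8]
mul  -> [40]
-22  -> [40, -22]
idiv -> [-1]
neg  -> [1]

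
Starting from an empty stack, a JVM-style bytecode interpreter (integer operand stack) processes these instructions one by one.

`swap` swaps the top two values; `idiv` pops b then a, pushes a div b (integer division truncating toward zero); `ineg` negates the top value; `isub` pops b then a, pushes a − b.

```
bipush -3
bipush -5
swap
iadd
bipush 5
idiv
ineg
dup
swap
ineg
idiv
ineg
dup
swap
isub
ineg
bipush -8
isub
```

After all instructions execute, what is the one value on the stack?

bipush -3 : -3
bipush -5 : -3 -5
swap      : -5 -3
iadd      : -8
bipush 5  : -8 5
idiv      : -1
ineg      : 1
dup       : 1 1
swap      : 1 1
ineg      : 1 -1
idiv      : -1
ineg      : 1
dup       : 1 1
swap      : 1 1
isub      : 0
ineg      : 0
bipush -8 : 0 -8
isub      : 8

8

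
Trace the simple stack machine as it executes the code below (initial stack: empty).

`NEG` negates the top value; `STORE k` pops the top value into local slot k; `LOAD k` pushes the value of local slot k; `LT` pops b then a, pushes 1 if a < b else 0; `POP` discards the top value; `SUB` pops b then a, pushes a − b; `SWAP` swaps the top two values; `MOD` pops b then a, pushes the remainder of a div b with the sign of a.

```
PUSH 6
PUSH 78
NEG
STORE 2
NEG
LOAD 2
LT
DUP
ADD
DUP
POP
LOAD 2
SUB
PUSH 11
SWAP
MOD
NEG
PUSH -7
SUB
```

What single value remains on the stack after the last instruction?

-4

PUSH 6   6
PUSH 78  6 78
NEG      6 -78
STORE 2  6
NEG      -6
LOAD 2   -6 -78
LT       0
DUP      0 0
ADD      0
DUP      0 0
POP      0
LOAD 2   0 -78
SUB      78
PUSH 11  78 11
SWAP     11 78
MOD      11
NEG      -11
PUSH -7  -11 -7
SUB      -4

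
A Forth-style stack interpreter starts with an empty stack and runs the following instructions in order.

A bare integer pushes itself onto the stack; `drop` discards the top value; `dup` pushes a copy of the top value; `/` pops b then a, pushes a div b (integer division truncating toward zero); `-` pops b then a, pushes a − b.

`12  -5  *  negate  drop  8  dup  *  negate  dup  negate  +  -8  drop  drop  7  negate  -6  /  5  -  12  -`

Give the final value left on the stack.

12      12
-5      12 -5
*       -60
negate  60
drop    (empty)
8       8
dup     8 8
*       64
negate  -64
dup     -64 -64
negate  -64 64
+       0
-8      0 -8
drop    0
drop    (empty)
7       7
negate  -7
-6      -7 -6
/       1
5       1 5
-       -4
12      -4 12
-       -16

-16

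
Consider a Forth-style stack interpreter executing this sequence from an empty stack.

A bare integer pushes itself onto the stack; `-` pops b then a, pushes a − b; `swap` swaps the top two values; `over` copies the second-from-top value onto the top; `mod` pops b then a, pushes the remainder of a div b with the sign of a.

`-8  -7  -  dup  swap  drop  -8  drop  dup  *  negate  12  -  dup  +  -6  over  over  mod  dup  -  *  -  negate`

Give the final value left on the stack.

26

-8     -> -8
-7     -> -8 -7
-      -> -1
dup    -> -1 -1
swap   -> -1 -1
drop   -> -1
-8     -> -1 -8
drop   -> -1
dup    -> -1 -1
*      -> 1
negate -> -1
12     -> -1 12
-      -> -13
dup    -> -13 -13
+      -> -26
-6     -> -26 -6
over   -> -26 -6 -26
over   -> -26 -6 -26 -6
mod    -> -26 -6 -2
dup    -> -26 -6 -2 -2
-      -> -26 -6 0
*      -> -26 0
-      -> -26
negate -> 26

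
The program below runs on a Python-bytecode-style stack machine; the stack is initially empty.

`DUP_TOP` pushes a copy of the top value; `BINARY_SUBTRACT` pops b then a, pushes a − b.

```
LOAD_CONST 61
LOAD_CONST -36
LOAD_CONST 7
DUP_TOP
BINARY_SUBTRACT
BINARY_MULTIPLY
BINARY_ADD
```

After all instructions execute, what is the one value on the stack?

LOAD_CONST 61   : [61]
LOAD_CONST -36  : [61, -36]
LOAD_CONST 7    : [61, -36, 7]
DUP_TOP         : [61, -36, 7, 7]
BINARY_SUBTRACT : [61, -36, 0]
BINARY_MULTIPLY : [61, 0]
BINARY_ADD      : [61]

61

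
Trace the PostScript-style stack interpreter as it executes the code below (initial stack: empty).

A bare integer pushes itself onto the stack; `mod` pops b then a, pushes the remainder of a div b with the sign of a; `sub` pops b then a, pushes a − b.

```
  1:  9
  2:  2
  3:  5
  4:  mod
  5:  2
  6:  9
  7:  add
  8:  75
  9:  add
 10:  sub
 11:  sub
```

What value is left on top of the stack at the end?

9   → [9]
2   → [9, 2]
5   → [9, 2, 5]
mod → [9, 2]
2   → [9, 2, 2]
9   → [9, 2, 2, 9]
add → [9, 2, 11]
75  → [9, 2, 11, 75]
add → [9, 2, 86]
sub → [9, -84]
sub → [93]

93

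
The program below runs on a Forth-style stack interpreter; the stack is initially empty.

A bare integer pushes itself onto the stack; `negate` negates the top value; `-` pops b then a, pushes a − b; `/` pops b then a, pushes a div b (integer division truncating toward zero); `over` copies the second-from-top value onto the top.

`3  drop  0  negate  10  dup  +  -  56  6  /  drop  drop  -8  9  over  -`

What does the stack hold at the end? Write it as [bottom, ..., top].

3      : [3]
drop   : []
0      : [0]
negate : [0]
10     : [0, 10]
dup    : [0, 10, 10]
+      : [0, 20]
-      : [-20]
56     : [-20, 56]
6      : [-20, 56, 6]
/      : [-20, 9]
drop   : [-20]
drop   : []
-8     : [-8]
9      : [-8, 9]
over   : [-8, 9, -8]
-      : [-8, 17]

[-8, 17]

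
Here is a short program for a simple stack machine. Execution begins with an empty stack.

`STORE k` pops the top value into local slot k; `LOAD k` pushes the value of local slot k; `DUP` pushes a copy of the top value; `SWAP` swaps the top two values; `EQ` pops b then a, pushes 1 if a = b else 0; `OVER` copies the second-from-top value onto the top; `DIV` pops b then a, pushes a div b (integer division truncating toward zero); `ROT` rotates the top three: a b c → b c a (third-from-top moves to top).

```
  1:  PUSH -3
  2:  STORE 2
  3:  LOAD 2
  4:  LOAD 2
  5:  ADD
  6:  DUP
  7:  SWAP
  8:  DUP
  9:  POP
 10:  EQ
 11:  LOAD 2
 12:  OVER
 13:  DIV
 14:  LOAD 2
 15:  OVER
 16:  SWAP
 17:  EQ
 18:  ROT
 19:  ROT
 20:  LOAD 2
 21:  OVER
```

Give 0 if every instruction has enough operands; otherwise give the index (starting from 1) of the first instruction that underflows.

PUSH -3 : -3
STORE 2 : (empty)
LOAD 2  : -3
LOAD 2  : -3 -3
ADD     : -6
DUP     : -6 -6
SWAP    : -6 -6
DUP     : -6 -6 -6
POP     : -6 -6
EQ      : 1
LOAD 2  : 1 -3
OVER    : 1 -3 1
DIV     : 1 -3
LOAD 2  : 1 -3 -3
OVER    : 1 -3 -3 -3
SWAP    : 1 -3 -3 -3
EQ      : 1 -3 1
ROT     : -3 1 1
ROT     : 1 1 -3
LOAD 2  : 1 1 -3 -3
OVER    : 1 1 -3 -3 -3

0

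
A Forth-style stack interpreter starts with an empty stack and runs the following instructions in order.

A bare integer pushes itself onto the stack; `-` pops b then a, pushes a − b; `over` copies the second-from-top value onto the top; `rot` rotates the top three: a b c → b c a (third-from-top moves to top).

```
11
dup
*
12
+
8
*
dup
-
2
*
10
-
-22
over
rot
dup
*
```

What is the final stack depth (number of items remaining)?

11    11
dup   11 11
*     121
12    121 12
+     133
8     133 8
*     1064
dup   1064 1064
-     0
2     0 2
*     0
10    0 10
-     -10
-22   -10 -22
over  -10 -22 -10
rot   -22 -10 -10
dup   -22 -10 -10 -10
*     -22 -10 100

3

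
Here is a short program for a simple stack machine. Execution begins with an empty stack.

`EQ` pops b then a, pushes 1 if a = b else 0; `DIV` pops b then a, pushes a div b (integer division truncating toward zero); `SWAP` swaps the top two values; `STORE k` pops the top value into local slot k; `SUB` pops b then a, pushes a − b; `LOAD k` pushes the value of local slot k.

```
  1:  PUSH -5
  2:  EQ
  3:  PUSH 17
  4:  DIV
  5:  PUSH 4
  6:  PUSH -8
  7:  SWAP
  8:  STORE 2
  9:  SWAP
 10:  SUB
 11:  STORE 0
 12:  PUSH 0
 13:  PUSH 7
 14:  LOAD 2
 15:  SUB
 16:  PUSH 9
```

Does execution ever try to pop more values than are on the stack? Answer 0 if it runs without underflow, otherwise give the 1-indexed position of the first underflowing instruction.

2

PUSH -5 → [-5]
EQ  — needs 2 operands, stack has 1 → underflow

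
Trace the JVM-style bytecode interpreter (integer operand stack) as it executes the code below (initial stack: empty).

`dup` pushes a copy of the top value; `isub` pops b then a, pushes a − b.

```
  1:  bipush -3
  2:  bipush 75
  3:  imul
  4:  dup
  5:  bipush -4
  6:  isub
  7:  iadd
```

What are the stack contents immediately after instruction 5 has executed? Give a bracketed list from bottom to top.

bipush -3  -3
bipush 75  -3 75
imul       -225
dup        -225 -225
bipush -4  -225 -225 -4

[-225, -225, -4]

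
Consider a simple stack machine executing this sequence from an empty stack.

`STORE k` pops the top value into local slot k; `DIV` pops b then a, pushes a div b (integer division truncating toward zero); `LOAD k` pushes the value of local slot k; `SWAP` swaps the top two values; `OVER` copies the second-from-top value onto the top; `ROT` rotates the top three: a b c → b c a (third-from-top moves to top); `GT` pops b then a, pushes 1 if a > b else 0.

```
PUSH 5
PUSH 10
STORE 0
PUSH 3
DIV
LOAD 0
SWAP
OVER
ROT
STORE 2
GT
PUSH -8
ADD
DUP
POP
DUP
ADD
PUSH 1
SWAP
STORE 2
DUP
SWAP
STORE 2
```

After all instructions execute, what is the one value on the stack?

1

PUSH 5   5
PUSH 10  5 10
STORE 0  5
PUSH 3   5 3
DIV      1
LOAD 0   1 10
SWAP     10 1
OVER     10 1 10
ROT      1 10 10
STORE 2  1 10
GT       0
PUSH -8  0 -8
ADD      -8
DUP      -8 -8
POP      -8
DUP      -8 -8
ADD      -16
PUSH 1   -16 1
SWAP     1 -16
STORE 2  1
DUP      1 1
SWAP     1 1
STORE 2  1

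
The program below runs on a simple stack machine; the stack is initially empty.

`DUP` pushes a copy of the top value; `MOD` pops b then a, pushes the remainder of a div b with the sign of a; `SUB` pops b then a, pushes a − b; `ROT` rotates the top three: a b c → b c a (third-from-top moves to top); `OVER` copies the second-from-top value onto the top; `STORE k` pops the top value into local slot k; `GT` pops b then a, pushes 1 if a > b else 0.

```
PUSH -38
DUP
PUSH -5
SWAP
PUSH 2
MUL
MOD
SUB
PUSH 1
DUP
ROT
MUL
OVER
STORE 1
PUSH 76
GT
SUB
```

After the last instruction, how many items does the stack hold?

1

PUSH -38 -> -38
DUP      -> -38 -38
PUSH -5  -> -38 -38 -5
SWAP     -> -38 -5 -38
PUSH 2   -> -38 -5 -38 2
MUL      -> -38 -5 -76
MOD      -> -38 -5
SUB      -> -33
PUSH 1   -> -33 1
DUP      -> -33 1 1
ROT      -> 1 1 -33
MUL      -> 1 -33
OVER     -> 1 -33 1
STORE 1  -> 1 -33
PUSH 76  -> 1 -33 76
GT       -> 1 0
SUB      -> 1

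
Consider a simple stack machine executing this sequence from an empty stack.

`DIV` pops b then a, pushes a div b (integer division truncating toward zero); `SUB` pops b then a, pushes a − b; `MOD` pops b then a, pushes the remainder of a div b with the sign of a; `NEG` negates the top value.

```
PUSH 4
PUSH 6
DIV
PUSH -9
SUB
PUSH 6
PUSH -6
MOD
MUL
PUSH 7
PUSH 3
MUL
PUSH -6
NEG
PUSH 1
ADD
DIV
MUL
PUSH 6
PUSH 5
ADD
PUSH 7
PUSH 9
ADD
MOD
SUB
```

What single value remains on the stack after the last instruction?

-11

PUSH 4  : [4]
PUSH 6  : [4, 6]
DIV     : [0]
PUSH -9 : [0, -9]
SUB     : [9]
PUSH 6  : [9, 6]
PUSH -6 : [9, 6, -6]
MOD     : [9, 0]
MUL     : [0]
PUSH 7  : [0, 7]
PUSH 3  : [0, 7, 3]
MUL     : [0, 21]
PUSH -6 : [0, 21, -6]
NEG     : [0, 21, 6]
PUSH 1  : [0, 21, 6, 1]
ADD     : [0, 21, 7]
DIV     : [0, 3]
MUL     : [0]
PUSH 6  : [0, 6]
PUSH 5  : [0, 6, 5]
ADD     : [0, 11]
PUSH 7  : [0, 11, 7]
PUSH 9  : [0, 11, 7, 9]
ADD     : [0, 11, 16]
MOD     : [0, 11]
SUB     : [-11]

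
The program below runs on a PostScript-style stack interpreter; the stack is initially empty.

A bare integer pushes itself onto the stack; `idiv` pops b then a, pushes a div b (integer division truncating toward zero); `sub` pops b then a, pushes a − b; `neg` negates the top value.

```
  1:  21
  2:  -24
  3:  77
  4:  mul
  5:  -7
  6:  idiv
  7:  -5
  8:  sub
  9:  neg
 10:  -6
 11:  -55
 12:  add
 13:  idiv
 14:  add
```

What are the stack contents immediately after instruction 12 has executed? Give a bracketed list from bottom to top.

[21, -269, -61]

21    21
-24   21 -24
77    21 -24 77
mul   21 -1848
-7    21 -1848 -7
idiv  21 264
-5    21 264 -5
sub   21 269
neg   21 -269
-6    21 -269 -6
-55   21 -269 -6 -55
add   21 -269 -61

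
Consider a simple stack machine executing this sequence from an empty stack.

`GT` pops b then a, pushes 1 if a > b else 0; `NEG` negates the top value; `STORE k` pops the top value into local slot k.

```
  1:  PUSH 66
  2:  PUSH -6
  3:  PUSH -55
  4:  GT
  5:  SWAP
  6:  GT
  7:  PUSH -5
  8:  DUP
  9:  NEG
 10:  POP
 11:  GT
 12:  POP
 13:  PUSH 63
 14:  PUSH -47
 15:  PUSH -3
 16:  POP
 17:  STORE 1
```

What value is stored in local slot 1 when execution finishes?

PUSH 66   66
PUSH -6   66 -6
PUSH -55  66 -6 -55
GT        66 1
SWAP      1 66
GT        0
PUSH -5   0 -5
DUP       0 -5 -5
NEG       0 -5 5
POP       0 -5
GT        1
POP       (empty)
PUSH 63   63
PUSH -47  63 -47
PUSH -3   63 -47 -3
POP       63 -47
STORE 1   63

-47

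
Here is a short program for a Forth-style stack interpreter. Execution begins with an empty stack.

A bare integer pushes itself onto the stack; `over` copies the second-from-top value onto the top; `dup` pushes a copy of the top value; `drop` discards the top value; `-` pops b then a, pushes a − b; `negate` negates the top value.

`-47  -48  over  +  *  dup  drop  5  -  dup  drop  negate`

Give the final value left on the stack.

-4460

-47    → [-47]
-48    → [-47, -48]
over   → [-47, -48, -47]
+      → [-47, -95]
*      → [4465]
dup    → [4465, 4465]
drop   → [4465]
5      → [4465, 5]
-      → [4460]
dup    → [4460, 4460]
drop   → [4460]
negate → [-4460]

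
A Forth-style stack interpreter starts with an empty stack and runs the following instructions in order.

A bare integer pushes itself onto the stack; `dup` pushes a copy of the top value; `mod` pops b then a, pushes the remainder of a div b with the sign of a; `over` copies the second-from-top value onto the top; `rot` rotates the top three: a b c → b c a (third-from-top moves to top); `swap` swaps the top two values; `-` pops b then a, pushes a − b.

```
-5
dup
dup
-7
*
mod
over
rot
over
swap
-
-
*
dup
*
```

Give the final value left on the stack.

-5   -> -5
dup  -> -5 -5
dup  -> -5 -5 -5
-7   -> -5 -5 -5 -7
*    -> -5 -5 35
mod  -> -5 -5
over -> -5 -5 -5
rot  -> -5 -5 -5
over -> -5 -5 -5 -5
swap -> -5 -5 -5 -5
-    -> -5 -5 0
-    -> -5 -5
*    -> 25
dup  -> 25 25
*    -> 625

625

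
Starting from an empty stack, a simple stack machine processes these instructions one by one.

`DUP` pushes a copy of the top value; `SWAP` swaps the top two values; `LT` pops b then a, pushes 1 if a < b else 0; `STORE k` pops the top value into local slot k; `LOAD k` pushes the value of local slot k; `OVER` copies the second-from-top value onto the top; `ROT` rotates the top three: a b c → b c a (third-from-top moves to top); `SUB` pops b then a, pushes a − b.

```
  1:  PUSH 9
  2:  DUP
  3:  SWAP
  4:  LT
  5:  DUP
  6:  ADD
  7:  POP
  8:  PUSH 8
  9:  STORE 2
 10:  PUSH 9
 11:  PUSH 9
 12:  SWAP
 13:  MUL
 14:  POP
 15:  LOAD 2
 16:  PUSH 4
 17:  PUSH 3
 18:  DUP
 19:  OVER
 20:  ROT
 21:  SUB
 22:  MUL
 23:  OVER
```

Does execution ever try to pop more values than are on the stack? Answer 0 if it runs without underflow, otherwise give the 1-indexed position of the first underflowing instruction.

PUSH 9  : [9]
DUP     : [9, 9]
SWAP    : [9, 9]
LT      : [0]
DUP     : [0, 0]
ADD     : [0]
POP     : []
PUSH 8  : [8]
STORE 2 : []
PUSH 9  : [9]
PUSH 9  : [9, 9]
SWAP    : [9, 9]
MUL     : [81]
POP     : []
LOAD 2  : [8]
PUSH 4  : [8, 4]
PUSH 3  : [8, 4, 3]
DUP     : [8, 4, 3, 3]
OVER    : [8, 4, 3, 3, 3]
ROT     : [8, 4, 3, 3, 3]
SUB     : [8, 4, 3, 0]
MUL     : [8, 4, 0]
OVER    : [8, 4, 0, 4]

0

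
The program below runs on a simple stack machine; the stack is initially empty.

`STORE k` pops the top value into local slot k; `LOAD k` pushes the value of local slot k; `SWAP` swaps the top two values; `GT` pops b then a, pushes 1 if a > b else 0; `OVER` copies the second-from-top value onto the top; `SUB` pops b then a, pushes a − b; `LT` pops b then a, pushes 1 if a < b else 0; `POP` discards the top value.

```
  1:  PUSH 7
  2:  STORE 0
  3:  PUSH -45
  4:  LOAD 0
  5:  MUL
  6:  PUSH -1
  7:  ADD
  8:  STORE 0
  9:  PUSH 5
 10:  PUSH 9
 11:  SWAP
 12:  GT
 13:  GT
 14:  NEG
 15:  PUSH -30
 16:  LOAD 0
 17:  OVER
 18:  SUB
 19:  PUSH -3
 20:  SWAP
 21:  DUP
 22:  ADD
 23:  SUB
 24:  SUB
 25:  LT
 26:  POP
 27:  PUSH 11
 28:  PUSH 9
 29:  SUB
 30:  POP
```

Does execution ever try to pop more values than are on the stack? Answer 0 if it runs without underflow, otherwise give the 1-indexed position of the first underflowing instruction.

PUSH 7    7
STORE 0   (empty)
PUSH -45  -45
LOAD 0    -45 7
MUL       -315
PUSH -1   -315 -1
ADD       -316
STORE 0   (empty)
PUSH 5    5
PUSH 9    5 9
SWAP      9 5
GT        1
GT  — needs 2 operands, stack has 1 → underflow

13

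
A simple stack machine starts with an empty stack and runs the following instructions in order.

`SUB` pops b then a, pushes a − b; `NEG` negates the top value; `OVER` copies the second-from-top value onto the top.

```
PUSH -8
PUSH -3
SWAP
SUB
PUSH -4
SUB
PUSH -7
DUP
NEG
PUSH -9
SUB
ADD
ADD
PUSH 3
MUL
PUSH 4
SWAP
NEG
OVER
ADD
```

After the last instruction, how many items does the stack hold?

PUSH -8  -8
PUSH -3  -8 -3
SWAP     -3 -8
SUB      5
PUSH -4  5 -4
SUB      9
PUSH -7  9 -7
DUP      9 -7 -7
NEG      9 -7 7
PUSH -9  9 -7 7 -9
SUB      9 -7 16
ADD      9 9
ADD      18
PUSH 3   18 3
MUL      54
PUSH 4   54 4
SWAP     4 54
NEG      4 -54
OVER     4 -54 4
ADD      4 -50

2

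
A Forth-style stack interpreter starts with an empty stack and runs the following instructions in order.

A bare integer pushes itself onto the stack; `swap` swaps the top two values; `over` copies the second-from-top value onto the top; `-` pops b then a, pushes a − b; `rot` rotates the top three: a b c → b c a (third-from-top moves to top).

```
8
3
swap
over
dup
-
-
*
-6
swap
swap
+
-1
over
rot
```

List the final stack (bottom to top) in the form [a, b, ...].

8    → [8]
3    → [8, 3]
swap → [3, 8]
over → [3, 8, 3]
dup  → [3, 8, 3, 3]
-    → [3, 8, 0]
-    → [3, 8]
*    → [24]
-6   → [24, -6]
swap → [-6, 24]
swap → [24, -6]
+    → [18]
-1   → [18, -1]
over → [18, -1, 18]
rot  → [-1, 18, 18]

[-1, 18, 18]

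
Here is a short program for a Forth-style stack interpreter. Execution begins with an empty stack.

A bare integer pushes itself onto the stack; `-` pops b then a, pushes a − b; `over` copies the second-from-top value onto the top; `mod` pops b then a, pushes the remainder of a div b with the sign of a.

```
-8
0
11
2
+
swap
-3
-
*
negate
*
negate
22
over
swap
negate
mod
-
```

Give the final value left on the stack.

-308

-8     -> -8
0      -> -8 0
11     -> -8 0 11
2      -> -8 0 11 2
+      -> -8 0 13
swap   -> -8 13 0
-3     -> -8 13 0 -3
-      -> -8 13 3
*      -> -8 39
negate -> -8 -39
*      -> 312
negate -> -312
22     -> -312 22
over   -> -312 22 -312
swap   -> -312 -312 22
negate -> -312 -312 -22
mod    -> -312 -4
-      -> -308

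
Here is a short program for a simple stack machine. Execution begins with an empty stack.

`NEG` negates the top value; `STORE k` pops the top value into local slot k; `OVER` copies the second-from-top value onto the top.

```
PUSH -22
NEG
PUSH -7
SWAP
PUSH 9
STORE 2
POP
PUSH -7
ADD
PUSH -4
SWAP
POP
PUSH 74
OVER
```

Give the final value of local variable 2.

9

PUSH -22 → -22
NEG      → 22
PUSH -7  → 22 -7
SWAP     → -7 22
PUSH 9   → -7 22 9
STORE 2  → -7 22
POP      → -7
PUSH -7  → -7 -7
ADD      → -14
PUSH -4  → -14 -4
SWAP     → -4 -14
POP      → -4
PUSH 74  → -4 74
OVER     → -4 74 -4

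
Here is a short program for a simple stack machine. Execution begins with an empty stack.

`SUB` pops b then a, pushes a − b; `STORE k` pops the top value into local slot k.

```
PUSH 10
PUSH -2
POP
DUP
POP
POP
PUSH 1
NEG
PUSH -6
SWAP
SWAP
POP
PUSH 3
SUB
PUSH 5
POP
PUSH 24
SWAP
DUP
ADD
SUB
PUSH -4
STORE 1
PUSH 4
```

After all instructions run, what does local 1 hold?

-4

PUSH 10 -> 10
PUSH -2 -> 10 -2
POP     -> 10
DUP     -> 10 10
POP     -> 10
POP     -> (empty)
PUSH 1  -> 1
NEG     -> -1
PUSH -6 -> -1 -6
SWAP    -> -6 -1
SWAP    -> -1 -6
POP     -> -1
PUSH 3  -> -1 3
SUB     -> -4
PUSH 5  -> -4 5
POP     -> -4
PUSH 24 -> -4 24
SWAP    -> 24 -4
DUP     -> 24 -4 -4
ADD     -> 24 -8
SUB     -> 32
PUSH -4 -> 32 -4
STORE 1 -> 32
PUSH 4  -> 32 4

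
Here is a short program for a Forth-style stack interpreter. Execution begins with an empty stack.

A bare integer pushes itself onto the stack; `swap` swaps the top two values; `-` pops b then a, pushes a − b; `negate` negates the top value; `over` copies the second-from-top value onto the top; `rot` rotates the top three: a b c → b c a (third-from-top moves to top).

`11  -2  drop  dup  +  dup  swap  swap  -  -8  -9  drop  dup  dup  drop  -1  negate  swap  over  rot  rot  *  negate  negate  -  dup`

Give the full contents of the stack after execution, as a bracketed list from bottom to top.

11      [11]
-2      [11, -2]
drop    [11]
dup     [11, 11]
+       [22]
dup     [22, 22]
swap    [22, 22]
swap    [22, 22]
-       [0]
-8      [0, -8]
-9      [0, -8, -9]
drop    [0, -8]
dup     [0, -8, -8]
dup     [0, -8, -8, -8]
drop    [0, -8, -8]
-1      [0, -8, -8, -1]
negate  [0, -8, -8, 1]
swap    [0, -8, 1, -8]
over    [0, -8, 1, -8, 1]
rot     [0, -8, -8, 1, 1]
rot     [0, -8, 1, 1, -8]
*       [0, -8, 1, -8]
negate  [0, -8, 1, 8]
negate  [0, -8, 1, -8]
-       [0, -8, 9]
dup     [0, -8, 9, 9]

[0, -8, 9, 9]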